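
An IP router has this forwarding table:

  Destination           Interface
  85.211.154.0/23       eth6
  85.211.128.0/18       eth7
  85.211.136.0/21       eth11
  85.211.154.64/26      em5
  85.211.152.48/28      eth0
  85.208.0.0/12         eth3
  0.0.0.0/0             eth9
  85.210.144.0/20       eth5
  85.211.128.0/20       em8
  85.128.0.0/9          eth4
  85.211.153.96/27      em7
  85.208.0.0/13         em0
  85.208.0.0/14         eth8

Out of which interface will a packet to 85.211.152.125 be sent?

Routes whose prefix contains 85.211.152.125:
  0.0.0.0/0 (default, matches everything) -> eth9
  85.128.0.0/9 (85.128.0.0 - 85.255.255.255) -> eth4
  85.208.0.0/12 (85.208.0.0 - 85.223.255.255) -> eth3
  85.208.0.0/13 (85.208.0.0 - 85.215.255.255) -> em0
  85.208.0.0/14 (85.208.0.0 - 85.211.255.255) -> eth8
  85.211.128.0/18 (85.211.128.0 - 85.211.191.255) -> eth7
More-specific entries that do NOT match:
  85.211.152.48/28 (85.211.152.48 - 85.211.152.63) does not contain 85.211.152.125
  85.211.153.96/27 (85.211.153.96 - 85.211.153.127) does not contain 85.211.152.125
  85.211.154.64/26 (85.211.154.64 - 85.211.154.127) does not contain 85.211.152.125
  85.211.154.0/23 (85.211.154.0 - 85.211.155.255) does not contain 85.211.152.125
  85.211.136.0/21 (85.211.136.0 - 85.211.143.255) does not contain 85.211.152.125
  85.210.144.0/20 (85.210.144.0 - 85.210.159.255) does not contain 85.211.152.125
  85.211.128.0/20 (85.211.128.0 - 85.211.143.255) does not contain 85.211.152.125
Longest matching prefix is /18 -> interface eth7.

eth7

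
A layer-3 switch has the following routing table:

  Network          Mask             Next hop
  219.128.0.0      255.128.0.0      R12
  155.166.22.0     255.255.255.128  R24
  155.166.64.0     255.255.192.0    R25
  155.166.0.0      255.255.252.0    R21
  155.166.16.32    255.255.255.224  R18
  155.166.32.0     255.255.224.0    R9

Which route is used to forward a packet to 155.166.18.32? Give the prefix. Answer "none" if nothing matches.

155.166.18.32 is outside every listed prefix and there is no default route.

none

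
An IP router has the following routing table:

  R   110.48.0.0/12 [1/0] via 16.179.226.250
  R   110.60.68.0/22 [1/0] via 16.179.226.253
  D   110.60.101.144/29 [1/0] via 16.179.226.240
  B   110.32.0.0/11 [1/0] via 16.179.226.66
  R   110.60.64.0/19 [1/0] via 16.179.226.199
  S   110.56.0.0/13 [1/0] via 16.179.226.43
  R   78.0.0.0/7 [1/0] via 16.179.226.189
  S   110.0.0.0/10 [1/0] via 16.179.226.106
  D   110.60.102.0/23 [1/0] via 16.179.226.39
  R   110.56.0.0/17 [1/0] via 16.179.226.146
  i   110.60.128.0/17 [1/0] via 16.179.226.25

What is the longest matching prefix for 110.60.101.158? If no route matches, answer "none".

110.56.0.0/13

Entries matching 110.60.101.158:
  110.0.0.0/10 (110.0.0.0 - 110.63.255.255)
  110.32.0.0/11 (110.32.0.0 - 110.63.255.255)
  110.48.0.0/12 (110.48.0.0 - 110.63.255.255)
  110.56.0.0/13 (110.56.0.0 - 110.63.255.255)
Most specific is 110.56.0.0/13.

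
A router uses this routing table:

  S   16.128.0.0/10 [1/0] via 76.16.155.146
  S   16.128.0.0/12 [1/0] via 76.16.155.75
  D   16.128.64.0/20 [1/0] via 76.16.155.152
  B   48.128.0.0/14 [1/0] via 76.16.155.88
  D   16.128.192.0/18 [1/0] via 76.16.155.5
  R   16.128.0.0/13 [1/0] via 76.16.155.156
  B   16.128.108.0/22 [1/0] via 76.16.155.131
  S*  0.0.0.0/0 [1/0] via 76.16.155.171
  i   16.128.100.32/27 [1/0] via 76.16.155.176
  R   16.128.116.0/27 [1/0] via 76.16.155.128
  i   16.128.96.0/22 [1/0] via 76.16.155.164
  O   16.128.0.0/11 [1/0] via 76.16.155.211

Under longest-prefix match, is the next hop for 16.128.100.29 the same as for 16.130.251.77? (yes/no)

yes

16.128.100.29: longest match 16.128.0.0/13 -> 76.16.155.156
16.130.251.77: longest match 16.128.0.0/13 -> 76.16.155.156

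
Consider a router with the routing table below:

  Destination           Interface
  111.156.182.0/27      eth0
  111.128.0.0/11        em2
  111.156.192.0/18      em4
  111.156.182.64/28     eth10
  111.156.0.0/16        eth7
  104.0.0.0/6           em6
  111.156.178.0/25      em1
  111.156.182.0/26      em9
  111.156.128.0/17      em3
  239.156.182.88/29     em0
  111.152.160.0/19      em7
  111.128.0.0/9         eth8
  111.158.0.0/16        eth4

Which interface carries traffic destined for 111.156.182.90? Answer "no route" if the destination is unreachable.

em3

Routes whose prefix contains 111.156.182.90:
  111.128.0.0/9 (111.128.0.0 - 111.255.255.255) -> eth8
  111.128.0.0/11 (111.128.0.0 - 111.159.255.255) -> em2
  111.156.0.0/16 (111.156.0.0 - 111.156.255.255) -> eth7
  111.156.128.0/17 (111.156.128.0 - 111.156.255.255) -> em3
More-specific entries that do NOT match:
  239.156.182.88/29 (239.156.182.88 - 239.156.182.95) does not contain 111.156.182.90
  111.156.182.64/28 (111.156.182.64 - 111.156.182.79) does not contain 111.156.182.90
  111.156.182.0/27 (111.156.182.0 - 111.156.182.31) does not contain 111.156.182.90
  111.156.182.0/26 (111.156.182.0 - 111.156.182.63) does not contain 111.156.182.90
  111.156.178.0/25 (111.156.178.0 - 111.156.178.127) does not contain 111.156.182.90
  111.152.160.0/19 (111.152.160.0 - 111.152.191.255) does not contain 111.156.182.90
  111.156.192.0/18 (111.156.192.0 - 111.156.255.255) does not contain 111.156.182.90
Longest matching prefix is /17 -> interface em3.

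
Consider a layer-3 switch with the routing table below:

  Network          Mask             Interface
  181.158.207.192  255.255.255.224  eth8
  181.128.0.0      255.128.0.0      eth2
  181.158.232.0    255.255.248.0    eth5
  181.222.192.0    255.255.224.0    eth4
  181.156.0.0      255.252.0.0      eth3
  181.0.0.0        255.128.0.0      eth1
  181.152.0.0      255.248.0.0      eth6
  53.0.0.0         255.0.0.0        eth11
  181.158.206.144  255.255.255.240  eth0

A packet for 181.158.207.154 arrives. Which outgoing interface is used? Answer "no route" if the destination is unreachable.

eth3

Routes whose prefix contains 181.158.207.154:
  181.128.0.0/9 (181.128.0.0 - 181.255.255.255) -> eth2
  181.152.0.0/13 (181.152.0.0 - 181.159.255.255) -> eth6
  181.156.0.0/14 (181.156.0.0 - 181.159.255.255) -> eth3
More-specific entries that do NOT match:
  181.158.206.144/28 (181.158.206.144 - 181.158.206.159) does not contain 181.158.207.154
  181.158.207.192/27 (181.158.207.192 - 181.158.207.223) does not contain 181.158.207.154
  181.158.232.0/21 (181.158.232.0 - 181.158.239.255) does not contain 181.158.207.154
  181.222.192.0/19 (181.222.192.0 - 181.222.223.255) does not contain 181.158.207.154
Longest matching prefix is /14 -> interface eth3.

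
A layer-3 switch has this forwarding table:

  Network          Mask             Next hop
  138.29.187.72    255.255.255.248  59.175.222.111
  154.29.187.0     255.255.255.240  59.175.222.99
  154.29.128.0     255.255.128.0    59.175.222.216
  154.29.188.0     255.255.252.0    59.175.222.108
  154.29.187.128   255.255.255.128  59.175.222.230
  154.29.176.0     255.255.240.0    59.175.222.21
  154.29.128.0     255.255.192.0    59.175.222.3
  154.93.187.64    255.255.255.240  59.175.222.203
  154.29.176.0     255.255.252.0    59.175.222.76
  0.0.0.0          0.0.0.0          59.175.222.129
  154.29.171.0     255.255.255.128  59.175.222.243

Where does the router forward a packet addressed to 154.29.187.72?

Routes whose prefix contains 154.29.187.72:
  0.0.0.0/0 (default, matches everything) -> 59.175.222.129
  154.29.128.0/17 (154.29.128.0 - 154.29.255.255) -> 59.175.222.216
  154.29.128.0/18 (154.29.128.0 - 154.29.191.255) -> 59.175.222.3
  154.29.176.0/20 (154.29.176.0 - 154.29.191.255) -> 59.175.222.21
More-specific entries that do NOT match:
  138.29.187.72/29 (138.29.187.72 - 138.29.187.79) does not contain 154.29.187.72
  154.29.187.0/28 (154.29.187.0 - 154.29.187.15) does not contain 154.29.187.72
  154.93.187.64/28 (154.93.187.64 - 154.93.187.79) does not contain 154.29.187.72
  154.29.187.128/25 (154.29.187.128 - 154.29.187.255) does not contain 154.29.187.72
  154.29.171.0/25 (154.29.171.0 - 154.29.171.127) does not contain 154.29.187.72
  154.29.188.0/22 (154.29.188.0 - 154.29.191.255) does not contain 154.29.187.72
  154.29.176.0/22 (154.29.176.0 - 154.29.179.255) does not contain 154.29.187.72
Longest matching prefix is /20 -> next hop 59.175.222.21.

59.175.222.21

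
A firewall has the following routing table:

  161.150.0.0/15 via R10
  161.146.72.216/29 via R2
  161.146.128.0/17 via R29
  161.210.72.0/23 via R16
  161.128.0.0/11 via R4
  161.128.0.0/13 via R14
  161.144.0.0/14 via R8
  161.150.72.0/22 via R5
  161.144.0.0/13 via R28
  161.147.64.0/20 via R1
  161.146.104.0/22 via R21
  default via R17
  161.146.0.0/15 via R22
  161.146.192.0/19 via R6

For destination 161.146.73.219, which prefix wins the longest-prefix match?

161.146.0.0/15

Entries matching 161.146.73.219:
  0.0.0.0/0 (default, matches everything)
  161.128.0.0/11 (161.128.0.0 - 161.159.255.255)
  161.144.0.0/13 (161.144.0.0 - 161.151.255.255)
  161.144.0.0/14 (161.144.0.0 - 161.147.255.255)
  161.146.0.0/15 (161.146.0.0 - 161.147.255.255)
Most specific is 161.146.0.0/15.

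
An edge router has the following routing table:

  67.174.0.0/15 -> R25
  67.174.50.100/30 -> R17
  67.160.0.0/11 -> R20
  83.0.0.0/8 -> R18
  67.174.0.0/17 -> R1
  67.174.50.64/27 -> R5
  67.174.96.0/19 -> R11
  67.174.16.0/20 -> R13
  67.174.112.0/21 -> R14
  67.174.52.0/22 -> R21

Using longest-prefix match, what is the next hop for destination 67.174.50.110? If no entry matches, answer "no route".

Routes whose prefix contains 67.174.50.110:
  67.160.0.0/11 (67.160.0.0 - 67.191.255.255) -> R20
  67.174.0.0/15 (67.174.0.0 - 67.175.255.255) -> R25
  67.174.0.0/17 (67.174.0.0 - 67.174.127.255) -> R1
More-specific entries that do NOT match:
  67.174.50.100/30 (67.174.50.100 - 67.174.50.103) does not contain 67.174.50.110
  67.174.50.64/27 (67.174.50.64 - 67.174.50.95) does not contain 67.174.50.110
  67.174.52.0/22 (67.174.52.0 - 67.174.55.255) does not contain 67.174.50.110
  67.174.112.0/21 (67.174.112.0 - 67.174.119.255) does not contain 67.174.50.110
  67.174.16.0/20 (67.174.16.0 - 67.174.31.255) does not contain 67.174.50.110
  67.174.96.0/19 (67.174.96.0 - 67.174.127.255) does not contain 67.174.50.110
Longest matching prefix is /17 -> next hop R1.

R1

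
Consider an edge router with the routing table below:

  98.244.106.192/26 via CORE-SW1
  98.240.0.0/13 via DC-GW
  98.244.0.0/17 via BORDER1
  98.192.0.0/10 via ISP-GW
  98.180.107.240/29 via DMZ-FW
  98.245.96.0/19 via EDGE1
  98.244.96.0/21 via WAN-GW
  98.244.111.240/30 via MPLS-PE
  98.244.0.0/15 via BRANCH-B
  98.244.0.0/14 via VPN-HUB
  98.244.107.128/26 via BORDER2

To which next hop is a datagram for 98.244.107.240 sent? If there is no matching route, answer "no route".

Routes whose prefix contains 98.244.107.240:
  98.192.0.0/10 (98.192.0.0 - 98.255.255.255) -> ISP-GW
  98.240.0.0/13 (98.240.0.0 - 98.247.255.255) -> DC-GW
  98.244.0.0/14 (98.244.0.0 - 98.247.255.255) -> VPN-HUB
  98.244.0.0/15 (98.244.0.0 - 98.245.255.255) -> BRANCH-B
  98.244.0.0/17 (98.244.0.0 - 98.244.127.255) -> BORDER1
More-specific entries that do NOT match:
  98.244.111.240/30 (98.244.111.240 - 98.244.111.243) does not contain 98.244.107.240
  98.180.107.240/29 (98.180.107.240 - 98.180.107.247) does not contain 98.244.107.240
  98.244.106.192/26 (98.244.106.192 - 98.244.106.255) does not contain 98.244.107.240
  98.244.107.128/26 (98.244.107.128 - 98.244.107.191) does not contain 98.244.107.240
  98.244.96.0/21 (98.244.96.0 - 98.244.103.255) does not contain 98.244.107.240
  98.245.96.0/19 (98.245.96.0 - 98.245.127.255) does not contain 98.244.107.240
Longest matching prefix is /17 -> next hop BORDER1.

BORDER1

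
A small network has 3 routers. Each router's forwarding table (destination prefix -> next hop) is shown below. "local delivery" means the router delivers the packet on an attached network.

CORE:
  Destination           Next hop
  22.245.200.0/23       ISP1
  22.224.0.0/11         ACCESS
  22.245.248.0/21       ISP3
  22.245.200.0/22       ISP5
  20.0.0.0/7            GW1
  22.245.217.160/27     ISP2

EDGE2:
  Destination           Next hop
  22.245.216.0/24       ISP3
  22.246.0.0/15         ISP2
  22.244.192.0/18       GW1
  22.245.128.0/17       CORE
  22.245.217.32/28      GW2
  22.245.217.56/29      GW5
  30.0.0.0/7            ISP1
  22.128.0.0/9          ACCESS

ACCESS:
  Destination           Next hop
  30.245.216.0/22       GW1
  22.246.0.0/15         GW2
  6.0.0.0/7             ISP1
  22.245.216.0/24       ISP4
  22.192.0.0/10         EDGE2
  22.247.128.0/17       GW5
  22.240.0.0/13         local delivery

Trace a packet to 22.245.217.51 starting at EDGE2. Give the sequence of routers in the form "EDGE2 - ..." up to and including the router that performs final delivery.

At EDGE2: longest match for 22.245.217.51 is 22.245.128.0/17 -> CORE
At CORE: longest match for 22.245.217.51 is 22.224.0.0/11 -> ACCESS
At ACCESS: longest match for 22.245.217.51 is 22.240.0.0/13 -> local delivery

EDGE2 - CORE - ACCESS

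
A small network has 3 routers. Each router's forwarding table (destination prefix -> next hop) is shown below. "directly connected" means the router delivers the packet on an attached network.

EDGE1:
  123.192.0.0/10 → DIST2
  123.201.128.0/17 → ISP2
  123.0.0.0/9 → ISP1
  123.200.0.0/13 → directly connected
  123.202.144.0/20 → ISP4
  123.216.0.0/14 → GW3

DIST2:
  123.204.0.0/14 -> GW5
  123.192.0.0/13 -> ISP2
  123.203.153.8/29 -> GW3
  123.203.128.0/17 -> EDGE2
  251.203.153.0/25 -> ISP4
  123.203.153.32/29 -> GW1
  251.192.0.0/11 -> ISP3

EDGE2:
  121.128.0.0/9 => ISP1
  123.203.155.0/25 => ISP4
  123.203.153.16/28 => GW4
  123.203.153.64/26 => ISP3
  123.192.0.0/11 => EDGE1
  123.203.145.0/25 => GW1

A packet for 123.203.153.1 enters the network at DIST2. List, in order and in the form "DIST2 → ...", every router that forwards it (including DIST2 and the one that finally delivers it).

DIST2 → EDGE2 → EDGE1

At DIST2: longest match for 123.203.153.1 is 123.203.128.0/17 -> EDGE2
At EDGE2: longest match for 123.203.153.1 is 123.192.0.0/11 -> EDGE1
At EDGE1: longest match for 123.203.153.1 is 123.200.0.0/13 -> directly connected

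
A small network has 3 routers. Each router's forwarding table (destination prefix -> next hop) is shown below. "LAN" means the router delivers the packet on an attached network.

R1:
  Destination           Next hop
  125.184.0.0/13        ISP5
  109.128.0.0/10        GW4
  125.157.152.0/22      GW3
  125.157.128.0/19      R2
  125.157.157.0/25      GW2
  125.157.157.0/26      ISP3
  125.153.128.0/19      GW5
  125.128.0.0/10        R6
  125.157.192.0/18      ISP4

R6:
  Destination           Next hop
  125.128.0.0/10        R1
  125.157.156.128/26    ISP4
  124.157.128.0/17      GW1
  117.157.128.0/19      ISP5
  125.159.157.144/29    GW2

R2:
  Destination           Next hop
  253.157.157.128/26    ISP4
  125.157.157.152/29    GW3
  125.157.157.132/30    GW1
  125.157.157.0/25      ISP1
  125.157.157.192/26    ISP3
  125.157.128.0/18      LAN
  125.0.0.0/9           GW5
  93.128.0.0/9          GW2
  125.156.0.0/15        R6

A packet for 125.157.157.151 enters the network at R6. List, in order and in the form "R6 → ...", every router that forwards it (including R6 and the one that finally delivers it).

At R6: longest match for 125.157.157.151 is 125.128.0.0/10 -> R1
At R1: longest match for 125.157.157.151 is 125.157.128.0/19 -> R2
At R2: longest match for 125.157.157.151 is 125.157.128.0/18 -> LAN

R6 → R1 → R2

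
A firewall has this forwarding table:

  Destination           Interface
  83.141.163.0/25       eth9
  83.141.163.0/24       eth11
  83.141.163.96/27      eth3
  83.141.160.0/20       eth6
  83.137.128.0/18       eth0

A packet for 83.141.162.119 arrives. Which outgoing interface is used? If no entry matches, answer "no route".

Routes whose prefix contains 83.141.162.119:
  83.141.160.0/20 (83.141.160.0 - 83.141.175.255) -> eth6
More-specific entries that do NOT match:
  83.141.163.96/27 (83.141.163.96 - 83.141.163.127) does not contain 83.141.162.119
  83.141.163.0/25 (83.141.163.0 - 83.141.163.127) does not contain 83.141.162.119
  83.141.163.0/24 (83.141.163.0 - 83.141.163.255) does not contain 83.141.162.119
Longest matching prefix is /20 -> interface eth6.

eth6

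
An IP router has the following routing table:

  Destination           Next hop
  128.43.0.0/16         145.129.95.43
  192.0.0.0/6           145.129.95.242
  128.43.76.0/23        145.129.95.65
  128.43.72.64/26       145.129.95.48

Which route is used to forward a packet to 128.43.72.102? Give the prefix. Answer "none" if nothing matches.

Entries matching 128.43.72.102:
  128.43.0.0/16 (128.43.0.0 - 128.43.255.255)
  128.43.72.64/26 (128.43.72.64 - 128.43.72.127)
Most specific is 128.43.72.64/26.

128.43.72.64/26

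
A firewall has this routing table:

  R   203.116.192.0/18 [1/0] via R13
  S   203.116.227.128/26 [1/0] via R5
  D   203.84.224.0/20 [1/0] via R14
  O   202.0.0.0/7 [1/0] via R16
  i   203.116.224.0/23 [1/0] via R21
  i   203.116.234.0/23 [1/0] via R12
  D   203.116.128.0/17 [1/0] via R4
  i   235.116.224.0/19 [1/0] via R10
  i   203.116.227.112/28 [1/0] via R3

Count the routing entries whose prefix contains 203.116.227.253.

Prefixes containing 203.116.227.253:
  202.0.0.0/7 (202.0.0.0 - 203.255.255.255)
  203.116.128.0/17 (203.116.128.0 - 203.116.255.255)
  203.116.192.0/18 (203.116.192.0 - 203.116.255.255)
Total matching entries: 3.

3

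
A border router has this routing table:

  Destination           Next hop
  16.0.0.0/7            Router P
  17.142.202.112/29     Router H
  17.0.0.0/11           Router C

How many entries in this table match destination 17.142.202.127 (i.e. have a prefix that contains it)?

Prefixes containing 17.142.202.127:
  16.0.0.0/7 (16.0.0.0 - 17.255.255.255)
Total matching entries: 1.

1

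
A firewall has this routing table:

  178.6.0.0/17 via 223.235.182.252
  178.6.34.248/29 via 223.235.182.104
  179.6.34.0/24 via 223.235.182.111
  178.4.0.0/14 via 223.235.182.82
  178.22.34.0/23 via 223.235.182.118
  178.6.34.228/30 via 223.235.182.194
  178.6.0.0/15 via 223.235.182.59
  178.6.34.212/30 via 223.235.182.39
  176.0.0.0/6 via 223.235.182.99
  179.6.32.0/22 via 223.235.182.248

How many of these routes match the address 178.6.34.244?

Prefixes containing 178.6.34.244:
  176.0.0.0/6 (176.0.0.0 - 179.255.255.255)
  178.4.0.0/14 (178.4.0.0 - 178.7.255.255)
  178.6.0.0/15 (178.6.0.0 - 178.7.255.255)
  178.6.0.0/17 (178.6.0.0 - 178.6.127.255)
Total matching entries: 4.

4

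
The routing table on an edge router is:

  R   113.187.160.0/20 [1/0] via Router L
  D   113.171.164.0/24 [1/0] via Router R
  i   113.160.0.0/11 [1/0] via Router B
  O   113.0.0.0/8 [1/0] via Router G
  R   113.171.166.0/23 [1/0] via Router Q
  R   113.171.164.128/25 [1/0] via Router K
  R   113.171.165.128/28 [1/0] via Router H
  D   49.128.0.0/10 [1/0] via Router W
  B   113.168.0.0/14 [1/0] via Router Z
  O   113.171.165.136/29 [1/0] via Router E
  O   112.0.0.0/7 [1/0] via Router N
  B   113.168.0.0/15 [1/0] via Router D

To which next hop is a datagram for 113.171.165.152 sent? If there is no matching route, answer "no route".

Router Z

Routes whose prefix contains 113.171.165.152:
  112.0.0.0/7 (112.0.0.0 - 113.255.255.255) -> Router N
  113.0.0.0/8 (113.0.0.0 - 113.255.255.255) -> Router G
  113.160.0.0/11 (113.160.0.0 - 113.191.255.255) -> Router B
  113.168.0.0/14 (113.168.0.0 - 113.171.255.255) -> Router Z
More-specific entries that do NOT match:
  113.171.165.136/29 (113.171.165.136 - 113.171.165.143) does not contain 113.171.165.152
  113.171.165.128/28 (113.171.165.128 - 113.171.165.143) does not contain 113.171.165.152
  113.171.164.128/25 (113.171.164.128 - 113.171.164.255) does not contain 113.171.165.152
  113.171.164.0/24 (113.171.164.0 - 113.171.164.255) does not contain 113.171.165.152
  113.171.166.0/23 (113.171.166.0 - 113.171.167.255) does not contain 113.171.165.152
  113.187.160.0/20 (113.187.160.0 - 113.187.175.255) does not contain 113.171.165.152
  113.168.0.0/15 (113.168.0.0 - 113.169.255.255) does not contain 113.171.165.152
Longest matching prefix is /14 -> next hop Router Z.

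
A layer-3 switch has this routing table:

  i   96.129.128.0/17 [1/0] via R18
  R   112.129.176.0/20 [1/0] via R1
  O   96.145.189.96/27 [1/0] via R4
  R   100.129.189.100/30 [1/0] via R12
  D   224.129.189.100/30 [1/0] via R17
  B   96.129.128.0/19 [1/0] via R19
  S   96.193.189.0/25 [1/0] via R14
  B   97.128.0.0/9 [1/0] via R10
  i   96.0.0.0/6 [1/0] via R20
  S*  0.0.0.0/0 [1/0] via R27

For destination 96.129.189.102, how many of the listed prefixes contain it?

3

Prefixes containing 96.129.189.102:
  0.0.0.0/0 (default, matches everything)
  96.0.0.0/6 (96.0.0.0 - 99.255.255.255)
  96.129.128.0/17 (96.129.128.0 - 96.129.255.255)
Total matching entries: 3.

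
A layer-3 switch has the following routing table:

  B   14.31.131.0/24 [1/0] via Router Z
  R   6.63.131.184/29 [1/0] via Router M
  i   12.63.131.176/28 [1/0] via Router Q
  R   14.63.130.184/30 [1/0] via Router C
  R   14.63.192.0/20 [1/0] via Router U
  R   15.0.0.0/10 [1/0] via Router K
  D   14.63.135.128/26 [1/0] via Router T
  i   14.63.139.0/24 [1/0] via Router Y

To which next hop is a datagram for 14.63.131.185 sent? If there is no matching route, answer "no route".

No entry's prefix contains 14.63.131.185; there is no default route.

no route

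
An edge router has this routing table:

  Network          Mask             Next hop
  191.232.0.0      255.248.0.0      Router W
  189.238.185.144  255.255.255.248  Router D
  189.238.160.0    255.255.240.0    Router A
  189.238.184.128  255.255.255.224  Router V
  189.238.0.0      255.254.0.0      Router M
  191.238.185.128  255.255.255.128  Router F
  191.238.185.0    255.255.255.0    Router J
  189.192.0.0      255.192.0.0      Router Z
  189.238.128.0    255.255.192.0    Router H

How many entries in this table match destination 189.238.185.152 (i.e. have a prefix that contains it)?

Prefixes containing 189.238.185.152:
  189.192.0.0/10 (189.192.0.0 - 189.255.255.255)
  189.238.0.0/15 (189.238.0.0 - 189.239.255.255)
  189.238.128.0/18 (189.238.128.0 - 189.238.191.255)
Total matching entries: 3.

3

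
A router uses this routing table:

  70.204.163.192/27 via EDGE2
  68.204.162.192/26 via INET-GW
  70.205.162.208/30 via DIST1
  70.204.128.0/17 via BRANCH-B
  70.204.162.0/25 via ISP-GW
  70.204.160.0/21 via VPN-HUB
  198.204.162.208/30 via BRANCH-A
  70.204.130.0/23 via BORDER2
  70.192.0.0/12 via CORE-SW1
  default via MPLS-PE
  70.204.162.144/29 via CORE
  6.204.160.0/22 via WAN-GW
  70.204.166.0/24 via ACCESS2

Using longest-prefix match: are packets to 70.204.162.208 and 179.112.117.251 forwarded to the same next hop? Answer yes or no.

70.204.162.208: longest match 70.204.160.0/21 -> VPN-HUB
179.112.117.251: longest match 0.0.0.0/0 -> MPLS-PE

no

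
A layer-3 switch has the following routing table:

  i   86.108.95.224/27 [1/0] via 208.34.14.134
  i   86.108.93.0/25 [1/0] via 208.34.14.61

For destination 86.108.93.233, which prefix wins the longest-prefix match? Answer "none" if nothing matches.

none

86.108.93.233 is outside every listed prefix and there is no default route.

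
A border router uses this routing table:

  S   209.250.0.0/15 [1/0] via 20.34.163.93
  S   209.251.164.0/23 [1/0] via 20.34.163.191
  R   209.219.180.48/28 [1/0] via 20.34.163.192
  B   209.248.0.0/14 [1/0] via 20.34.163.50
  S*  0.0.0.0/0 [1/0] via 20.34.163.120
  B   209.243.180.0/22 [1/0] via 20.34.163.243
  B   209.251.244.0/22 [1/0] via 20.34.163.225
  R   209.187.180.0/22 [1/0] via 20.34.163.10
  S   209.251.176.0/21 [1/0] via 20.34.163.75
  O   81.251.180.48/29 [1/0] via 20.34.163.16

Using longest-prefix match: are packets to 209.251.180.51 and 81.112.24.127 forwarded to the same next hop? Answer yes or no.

no

209.251.180.51: longest match 209.251.176.0/21 -> 20.34.163.75
81.112.24.127: longest match 0.0.0.0/0 -> 20.34.163.120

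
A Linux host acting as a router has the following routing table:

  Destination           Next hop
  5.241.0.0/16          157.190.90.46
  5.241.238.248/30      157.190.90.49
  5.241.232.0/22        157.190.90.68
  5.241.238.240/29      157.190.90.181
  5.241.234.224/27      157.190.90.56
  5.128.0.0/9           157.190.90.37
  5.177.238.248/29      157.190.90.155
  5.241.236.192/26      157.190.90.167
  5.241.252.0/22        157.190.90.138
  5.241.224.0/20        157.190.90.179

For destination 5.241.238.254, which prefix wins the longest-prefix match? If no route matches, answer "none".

Entries matching 5.241.238.254:
  5.128.0.0/9 (5.128.0.0 - 5.255.255.255)
  5.241.0.0/16 (5.241.0.0 - 5.241.255.255)
  5.241.224.0/20 (5.241.224.0 - 5.241.239.255)
Most specific is 5.241.224.0/20.

5.241.224.0/20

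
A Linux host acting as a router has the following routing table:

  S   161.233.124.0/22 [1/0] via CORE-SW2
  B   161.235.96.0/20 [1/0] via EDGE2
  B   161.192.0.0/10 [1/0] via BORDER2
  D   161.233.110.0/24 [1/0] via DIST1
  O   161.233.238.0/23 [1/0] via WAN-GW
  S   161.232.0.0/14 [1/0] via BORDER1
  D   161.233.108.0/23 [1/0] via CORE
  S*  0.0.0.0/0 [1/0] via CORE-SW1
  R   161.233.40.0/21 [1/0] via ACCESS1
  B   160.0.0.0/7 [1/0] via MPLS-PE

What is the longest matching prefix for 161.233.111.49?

Entries matching 161.233.111.49:
  0.0.0.0/0 (default, matches everything)
  160.0.0.0/7 (160.0.0.0 - 161.255.255.255)
  161.192.0.0/10 (161.192.0.0 - 161.255.255.255)
  161.232.0.0/14 (161.232.0.0 - 161.235.255.255)
Most specific is 161.232.0.0/14.

161.232.0.0/14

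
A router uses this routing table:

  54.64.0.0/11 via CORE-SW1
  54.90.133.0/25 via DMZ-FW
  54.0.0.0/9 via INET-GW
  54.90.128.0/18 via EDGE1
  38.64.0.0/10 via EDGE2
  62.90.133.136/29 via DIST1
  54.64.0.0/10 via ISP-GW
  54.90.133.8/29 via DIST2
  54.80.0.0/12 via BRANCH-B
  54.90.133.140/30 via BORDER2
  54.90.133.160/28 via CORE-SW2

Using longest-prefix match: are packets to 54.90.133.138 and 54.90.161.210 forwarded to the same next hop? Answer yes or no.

yes

54.90.133.138: longest match 54.90.128.0/18 -> EDGE1
54.90.161.210: longest match 54.90.128.0/18 -> EDGE1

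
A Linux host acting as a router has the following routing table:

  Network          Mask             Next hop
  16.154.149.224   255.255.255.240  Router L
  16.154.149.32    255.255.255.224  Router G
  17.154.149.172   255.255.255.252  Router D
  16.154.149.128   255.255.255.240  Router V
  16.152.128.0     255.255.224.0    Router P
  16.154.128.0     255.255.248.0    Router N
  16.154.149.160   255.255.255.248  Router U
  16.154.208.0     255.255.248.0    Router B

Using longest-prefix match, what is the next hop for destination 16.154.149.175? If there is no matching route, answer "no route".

No entry's prefix contains 16.154.149.175; there is no default route.

no route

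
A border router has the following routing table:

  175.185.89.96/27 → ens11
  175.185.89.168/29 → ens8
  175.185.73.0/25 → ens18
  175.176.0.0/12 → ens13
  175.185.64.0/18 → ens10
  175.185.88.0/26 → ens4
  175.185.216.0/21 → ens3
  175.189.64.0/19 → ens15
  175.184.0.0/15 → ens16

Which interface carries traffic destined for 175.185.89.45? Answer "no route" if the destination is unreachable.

Routes whose prefix contains 175.185.89.45:
  175.176.0.0/12 (175.176.0.0 - 175.191.255.255) -> ens13
  175.184.0.0/15 (175.184.0.0 - 175.185.255.255) -> ens16
  175.185.64.0/18 (175.185.64.0 - 175.185.127.255) -> ens10
More-specific entries that do NOT match:
  175.185.89.168/29 (175.185.89.168 - 175.185.89.175) does not contain 175.185.89.45
  175.185.89.96/27 (175.185.89.96 - 175.185.89.127) does not contain 175.185.89.45
  175.185.88.0/26 (175.185.88.0 - 175.185.88.63) does not contain 175.185.89.45
  175.185.73.0/25 (175.185.73.0 - 175.185.73.127) does not contain 175.185.89.45
  175.185.216.0/21 (175.185.216.0 - 175.185.223.255) does not contain 175.185.89.45
  175.189.64.0/19 (175.189.64.0 - 175.189.95.255) does not contain 175.185.89.45
Longest matching prefix is /18 -> interface ens10.

ens10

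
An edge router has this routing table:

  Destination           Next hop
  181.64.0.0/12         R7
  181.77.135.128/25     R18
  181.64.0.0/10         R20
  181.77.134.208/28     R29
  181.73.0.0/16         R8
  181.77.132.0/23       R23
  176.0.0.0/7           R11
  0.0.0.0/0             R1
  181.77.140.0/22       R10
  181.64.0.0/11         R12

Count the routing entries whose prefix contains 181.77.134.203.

Prefixes containing 181.77.134.203:
  0.0.0.0/0 (default, matches everything)
  181.64.0.0/10 (181.64.0.0 - 181.127.255.255)
  181.64.0.0/11 (181.64.0.0 - 181.95.255.255)
  181.64.0.0/12 (181.64.0.0 - 181.79.255.255)
Total matching entries: 4.

4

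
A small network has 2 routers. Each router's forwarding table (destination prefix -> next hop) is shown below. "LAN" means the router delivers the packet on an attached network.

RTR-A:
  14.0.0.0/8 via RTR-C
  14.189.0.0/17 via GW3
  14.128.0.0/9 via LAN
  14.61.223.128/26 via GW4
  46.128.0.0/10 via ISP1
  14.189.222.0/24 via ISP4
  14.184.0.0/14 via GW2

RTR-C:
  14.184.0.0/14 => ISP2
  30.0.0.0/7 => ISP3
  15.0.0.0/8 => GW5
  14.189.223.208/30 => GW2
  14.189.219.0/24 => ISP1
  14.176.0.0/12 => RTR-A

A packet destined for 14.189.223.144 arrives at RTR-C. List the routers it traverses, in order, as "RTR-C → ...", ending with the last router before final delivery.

RTR-C → RTR-A

At RTR-C: longest match for 14.189.223.144 is 14.176.0.0/12 -> RTR-A
At RTR-A: longest match for 14.189.223.144 is 14.128.0.0/9 -> LAN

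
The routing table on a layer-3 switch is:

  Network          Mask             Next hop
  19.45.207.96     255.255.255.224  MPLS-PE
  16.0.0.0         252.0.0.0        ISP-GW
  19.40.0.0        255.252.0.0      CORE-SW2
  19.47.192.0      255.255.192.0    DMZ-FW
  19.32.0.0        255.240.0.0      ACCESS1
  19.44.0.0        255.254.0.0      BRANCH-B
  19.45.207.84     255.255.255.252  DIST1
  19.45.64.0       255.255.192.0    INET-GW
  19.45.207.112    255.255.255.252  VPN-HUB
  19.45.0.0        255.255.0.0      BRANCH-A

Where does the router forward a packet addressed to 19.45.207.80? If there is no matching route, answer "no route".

BRANCH-A

Routes whose prefix contains 19.45.207.80:
  16.0.0.0/6 (16.0.0.0 - 19.255.255.255) -> ISP-GW
  19.32.0.0/12 (19.32.0.0 - 19.47.255.255) -> ACCESS1
  19.44.0.0/15 (19.44.0.0 - 19.45.255.255) -> BRANCH-B
  19.45.0.0/16 (19.45.0.0 - 19.45.255.255) -> BRANCH-A
More-specific entries that do NOT match:
  19.45.207.84/30 (19.45.207.84 - 19.45.207.87) does not contain 19.45.207.80
  19.45.207.112/30 (19.45.207.112 - 19.45.207.115) does not contain 19.45.207.80
  19.45.207.96/27 (19.45.207.96 - 19.45.207.127) does not contain 19.45.207.80
  19.47.192.0/18 (19.47.192.0 - 19.47.255.255) does not contain 19.45.207.80
  19.45.64.0/18 (19.45.64.0 - 19.45.127.255) does not contain 19.45.207.80
Longest matching prefix is /16 -> next hop BRANCH-A.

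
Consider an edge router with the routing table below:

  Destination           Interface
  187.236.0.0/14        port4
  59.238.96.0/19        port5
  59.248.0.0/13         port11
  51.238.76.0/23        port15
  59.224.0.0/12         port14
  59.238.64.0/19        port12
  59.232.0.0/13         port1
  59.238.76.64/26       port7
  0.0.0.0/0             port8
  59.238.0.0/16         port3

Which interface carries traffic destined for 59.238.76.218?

Routes whose prefix contains 59.238.76.218:
  0.0.0.0/0 (default, matches everything) -> port8
  59.224.0.0/12 (59.224.0.0 - 59.239.255.255) -> port14
  59.232.0.0/13 (59.232.0.0 - 59.239.255.255) -> port1
  59.238.0.0/16 (59.238.0.0 - 59.238.255.255) -> port3
  59.238.64.0/19 (59.238.64.0 - 59.238.95.255) -> port12
More-specific entries that do NOT match:
  59.238.76.64/26 (59.238.76.64 - 59.238.76.127) does not contain 59.238.76.218
  51.238.76.0/23 (51.238.76.0 - 51.238.77.255) does not contain 59.238.76.218
Longest matching prefix is /19 -> interface port12.

port12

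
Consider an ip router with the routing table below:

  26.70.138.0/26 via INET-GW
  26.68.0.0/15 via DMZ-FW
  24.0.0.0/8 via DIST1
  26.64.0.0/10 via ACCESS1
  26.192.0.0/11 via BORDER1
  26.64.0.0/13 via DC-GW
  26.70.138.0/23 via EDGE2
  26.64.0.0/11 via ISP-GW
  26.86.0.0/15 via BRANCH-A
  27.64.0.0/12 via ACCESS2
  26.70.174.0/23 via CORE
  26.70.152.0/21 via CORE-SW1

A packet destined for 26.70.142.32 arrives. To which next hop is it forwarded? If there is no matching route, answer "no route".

DC-GW

Routes whose prefix contains 26.70.142.32:
  26.64.0.0/10 (26.64.0.0 - 26.127.255.255) -> ACCESS1
  26.64.0.0/11 (26.64.0.0 - 26.95.255.255) -> ISP-GW
  26.64.0.0/13 (26.64.0.0 - 26.71.255.255) -> DC-GW
More-specific entries that do NOT match:
  26.70.138.0/26 (26.70.138.0 - 26.70.138.63) does not contain 26.70.142.32
  26.70.138.0/23 (26.70.138.0 - 26.70.139.255) does not contain 26.70.142.32
  26.70.174.0/23 (26.70.174.0 - 26.70.175.255) does not contain 26.70.142.32
  26.70.152.0/21 (26.70.152.0 - 26.70.159.255) does not contain 26.70.142.32
  26.68.0.0/15 (26.68.0.0 - 26.69.255.255) does not contain 26.70.142.32
  26.86.0.0/15 (26.86.0.0 - 26.87.255.255) does not contain 26.70.142.32
Longest matching prefix is /13 -> next hop DC-GW.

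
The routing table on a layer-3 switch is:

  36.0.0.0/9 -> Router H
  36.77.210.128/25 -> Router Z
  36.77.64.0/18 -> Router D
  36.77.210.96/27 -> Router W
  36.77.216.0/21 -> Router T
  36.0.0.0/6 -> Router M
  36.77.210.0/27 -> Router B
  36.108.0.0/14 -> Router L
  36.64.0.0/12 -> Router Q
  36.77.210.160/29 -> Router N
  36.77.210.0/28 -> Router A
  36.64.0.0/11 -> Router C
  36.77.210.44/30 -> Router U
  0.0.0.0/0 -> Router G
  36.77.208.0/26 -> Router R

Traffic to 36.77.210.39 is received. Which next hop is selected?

Router Q

Routes whose prefix contains 36.77.210.39:
  0.0.0.0/0 (default, matches everything) -> Router G
  36.0.0.0/6 (36.0.0.0 - 39.255.255.255) -> Router M
  36.0.0.0/9 (36.0.0.0 - 36.127.255.255) -> Router H
  36.64.0.0/11 (36.64.0.0 - 36.95.255.255) -> Router C
  36.64.0.0/12 (36.64.0.0 - 36.79.255.255) -> Router Q
More-specific entries that do NOT match:
  36.77.210.44/30 (36.77.210.44 - 36.77.210.47) does not contain 36.77.210.39
  36.77.210.160/29 (36.77.210.160 - 36.77.210.167) does not contain 36.77.210.39
  36.77.210.0/28 (36.77.210.0 - 36.77.210.15) does not contain 36.77.210.39
  36.77.210.96/27 (36.77.210.96 - 36.77.210.127) does not contain 36.77.210.39
  36.77.210.0/27 (36.77.210.0 - 36.77.210.31) does not contain 36.77.210.39
  36.77.208.0/26 (36.77.208.0 - 36.77.208.63) does not contain 36.77.210.39
  36.77.210.128/25 (36.77.210.128 - 36.77.210.255) does not contain 36.77.210.39
  36.77.216.0/21 (36.77.216.0 - 36.77.223.255) does not contain 36.77.210.39
  36.77.64.0/18 (36.77.64.0 - 36.77.127.255) does not contain 36.77.210.39
  36.108.0.0/14 (36.108.0.0 - 36.111.255.255) does not contain 36.77.210.39
Longest matching prefix is /12 -> next hop Router Q.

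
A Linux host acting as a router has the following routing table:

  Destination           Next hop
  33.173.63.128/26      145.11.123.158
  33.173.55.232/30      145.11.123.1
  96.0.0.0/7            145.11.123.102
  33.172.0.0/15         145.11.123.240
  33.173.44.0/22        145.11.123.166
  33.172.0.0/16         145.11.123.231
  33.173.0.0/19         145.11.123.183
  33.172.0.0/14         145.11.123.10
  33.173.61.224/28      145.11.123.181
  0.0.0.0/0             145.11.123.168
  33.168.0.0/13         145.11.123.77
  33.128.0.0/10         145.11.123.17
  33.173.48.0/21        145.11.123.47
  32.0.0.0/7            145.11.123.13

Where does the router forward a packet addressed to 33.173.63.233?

145.11.123.240

Routes whose prefix contains 33.173.63.233:
  0.0.0.0/0 (default, matches everything) -> 145.11.123.168
  32.0.0.0/7 (32.0.0.0 - 33.255.255.255) -> 145.11.123.13
  33.128.0.0/10 (33.128.0.0 - 33.191.255.255) -> 145.11.123.17
  33.168.0.0/13 (33.168.0.0 - 33.175.255.255) -> 145.11.123.77
  33.172.0.0/14 (33.172.0.0 - 33.175.255.255) -> 145.11.123.10
  33.172.0.0/15 (33.172.0.0 - 33.173.255.255) -> 145.11.123.240
More-specific entries that do NOT match:
  33.173.55.232/30 (33.173.55.232 - 33.173.55.235) does not contain 33.173.63.233
  33.173.61.224/28 (33.173.61.224 - 33.173.61.239) does not contain 33.173.63.233
  33.173.63.128/26 (33.173.63.128 - 33.173.63.191) does not contain 33.173.63.233
  33.173.44.0/22 (33.173.44.0 - 33.173.47.255) does not contain 33.173.63.233
  33.173.48.0/21 (33.173.48.0 - 33.173.55.255) does not contain 33.173.63.233
  33.173.0.0/19 (33.173.0.0 - 33.173.31.255) does not contain 33.173.63.233
  33.172.0.0/16 (33.172.0.0 - 33.172.255.255) does not contain 33.173.63.233
Longest matching prefix is /15 -> next hop 145.11.123.240.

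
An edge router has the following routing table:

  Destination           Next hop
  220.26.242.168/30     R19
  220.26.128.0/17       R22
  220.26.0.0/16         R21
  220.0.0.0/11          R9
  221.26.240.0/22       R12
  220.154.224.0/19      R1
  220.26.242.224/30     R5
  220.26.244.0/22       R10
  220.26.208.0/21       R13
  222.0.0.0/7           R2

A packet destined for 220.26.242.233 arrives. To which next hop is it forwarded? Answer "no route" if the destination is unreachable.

R22

Routes whose prefix contains 220.26.242.233:
  220.0.0.0/11 (220.0.0.0 - 220.31.255.255) -> R9
  220.26.0.0/16 (220.26.0.0 - 220.26.255.255) -> R21
  220.26.128.0/17 (220.26.128.0 - 220.26.255.255) -> R22
More-specific entries that do NOT match:
  220.26.242.168/30 (220.26.242.168 - 220.26.242.171) does not contain 220.26.242.233
  220.26.242.224/30 (220.26.242.224 - 220.26.242.227) does not contain 220.26.242.233
  221.26.240.0/22 (221.26.240.0 - 221.26.243.255) does not contain 220.26.242.233
  220.26.244.0/22 (220.26.244.0 - 220.26.247.255) does not contain 220.26.242.233
  220.26.208.0/21 (220.26.208.0 - 220.26.215.255) does not contain 220.26.242.233
  220.154.224.0/19 (220.154.224.0 - 220.154.255.255) does not contain 220.26.242.233
Longest matching prefix is /17 -> next hop R22.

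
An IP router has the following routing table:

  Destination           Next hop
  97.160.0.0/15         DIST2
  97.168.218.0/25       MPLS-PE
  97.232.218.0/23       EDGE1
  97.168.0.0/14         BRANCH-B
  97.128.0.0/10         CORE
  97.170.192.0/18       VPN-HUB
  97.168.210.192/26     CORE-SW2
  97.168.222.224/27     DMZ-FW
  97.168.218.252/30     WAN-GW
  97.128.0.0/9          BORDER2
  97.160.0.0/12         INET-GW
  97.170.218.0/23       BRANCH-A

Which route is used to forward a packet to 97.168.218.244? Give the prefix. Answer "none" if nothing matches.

Entries matching 97.168.218.244:
  97.128.0.0/9 (97.128.0.0 - 97.255.255.255)
  97.128.0.0/10 (97.128.0.0 - 97.191.255.255)
  97.160.0.0/12 (97.160.0.0 - 97.175.255.255)
  97.168.0.0/14 (97.168.0.0 - 97.171.255.255)
Most specific is 97.168.0.0/14.

97.168.0.0/14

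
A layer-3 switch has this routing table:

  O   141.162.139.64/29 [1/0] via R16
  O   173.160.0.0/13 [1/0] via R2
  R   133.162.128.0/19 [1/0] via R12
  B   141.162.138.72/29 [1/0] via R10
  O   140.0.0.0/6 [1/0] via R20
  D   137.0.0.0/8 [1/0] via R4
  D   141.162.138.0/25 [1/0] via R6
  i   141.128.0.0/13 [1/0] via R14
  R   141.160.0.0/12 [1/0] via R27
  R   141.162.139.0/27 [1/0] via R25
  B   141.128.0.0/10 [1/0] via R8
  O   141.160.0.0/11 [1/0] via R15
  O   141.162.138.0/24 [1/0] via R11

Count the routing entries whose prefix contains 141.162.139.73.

Prefixes containing 141.162.139.73:
  140.0.0.0/6 (140.0.0.0 - 143.255.255.255)
  141.128.0.0/10 (141.128.0.0 - 141.191.255.255)
  141.160.0.0/11 (141.160.0.0 - 141.191.255.255)
  141.160.0.0/12 (141.160.0.0 - 141.175.255.255)
Total matching entries: 4.

4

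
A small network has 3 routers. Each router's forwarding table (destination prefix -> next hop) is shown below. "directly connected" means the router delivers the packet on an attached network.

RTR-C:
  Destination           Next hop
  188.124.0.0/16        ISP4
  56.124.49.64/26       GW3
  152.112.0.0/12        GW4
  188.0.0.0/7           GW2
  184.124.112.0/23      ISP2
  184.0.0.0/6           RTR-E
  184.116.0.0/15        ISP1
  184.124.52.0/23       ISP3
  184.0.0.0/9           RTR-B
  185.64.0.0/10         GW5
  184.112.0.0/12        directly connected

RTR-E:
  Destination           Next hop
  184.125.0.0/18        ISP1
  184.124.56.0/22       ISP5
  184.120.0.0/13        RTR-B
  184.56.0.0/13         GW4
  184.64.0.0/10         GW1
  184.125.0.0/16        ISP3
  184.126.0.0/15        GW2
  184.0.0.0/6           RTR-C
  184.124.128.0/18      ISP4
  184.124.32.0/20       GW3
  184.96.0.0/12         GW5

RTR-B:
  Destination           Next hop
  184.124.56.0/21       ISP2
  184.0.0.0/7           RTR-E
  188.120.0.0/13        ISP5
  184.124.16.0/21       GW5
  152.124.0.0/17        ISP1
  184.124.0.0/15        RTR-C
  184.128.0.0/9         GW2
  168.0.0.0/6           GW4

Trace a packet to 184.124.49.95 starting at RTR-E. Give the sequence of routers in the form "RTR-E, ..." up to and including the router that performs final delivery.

RTR-E, RTR-B, RTR-C

At RTR-E: longest match for 184.124.49.95 is 184.120.0.0/13 -> RTR-B
At RTR-B: longest match for 184.124.49.95 is 184.124.0.0/15 -> RTR-C
At RTR-C: longest match for 184.124.49.95 is 184.112.0.0/12 -> directly connected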